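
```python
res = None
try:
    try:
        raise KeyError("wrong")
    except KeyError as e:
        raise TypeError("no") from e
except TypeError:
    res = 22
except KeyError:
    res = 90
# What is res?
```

Step-by-step execution trace:
1. Inner try raises KeyError; inner `except KeyError as e` catches it.
2. `raise TypeError(...) from e` raises TypeError (KeyError is attached as __cause__, but only TypeError is active).
3. Outer `except TypeError` matches → res = 22.
4. `except KeyError` is not reached.
Result: 22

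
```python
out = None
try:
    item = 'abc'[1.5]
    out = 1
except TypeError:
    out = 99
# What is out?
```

Step-by-step execution trace:
1. `item = 'abc'[1.5]` raises TypeError.
2. `out = 1` is not reached.
3. `except TypeError` matches → out = 99.
Result: 99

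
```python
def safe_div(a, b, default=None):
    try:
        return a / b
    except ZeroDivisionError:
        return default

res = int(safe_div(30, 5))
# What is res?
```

Step-by-step execution trace:
1. `safe_div(30, 5)` enters try: `return 30 / 5` → returns 6.0. No exception raised.
2. `except ZeroDivisionError` is skipped.
3. `int(6.0)` → 6 → res = 6.
Result: 6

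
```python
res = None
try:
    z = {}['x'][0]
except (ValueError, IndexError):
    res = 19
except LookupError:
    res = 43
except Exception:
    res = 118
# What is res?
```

Step-by-step execution trace:
1. `z = {}['x'][0]` raises KeyError.
2. `except (ValueError, IndexError)` does not match KeyError; skipped.
3. `except LookupError` matches (KeyError is a subclass of LookupError) → res = 43.
4. `except Exception` is not reached.
Result: 43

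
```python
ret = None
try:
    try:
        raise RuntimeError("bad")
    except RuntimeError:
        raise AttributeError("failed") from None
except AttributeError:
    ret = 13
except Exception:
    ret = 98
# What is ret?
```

Step-by-step execution trace:
1. Inner try raises RuntimeError; inner `except RuntimeError` catches it.
2. `raise AttributeError(...) from None` raises AttributeError (from None suppresses __context__, but the active exception is still AttributeError).
3. Outer `except AttributeError` matches → ret = 13.
4. `except Exception` is not reached.
Result: 13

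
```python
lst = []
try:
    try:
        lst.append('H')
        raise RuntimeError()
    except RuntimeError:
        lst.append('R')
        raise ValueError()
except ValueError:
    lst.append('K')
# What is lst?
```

Step-by-step execution trace:
1. Inner try: `lst.append('H')` → lst = ['H'].
2. `raise RuntimeError()` raises RuntimeError.
3. Inner `except RuntimeError` matches → `lst.append('R')` → lst = ['H', 'R'].
4. `raise ValueError()` raises ValueError; propagates to outer try.
5. Outer `except ValueError` matches → `lst.append('K')` → lst = ['H', 'R', 'K'].
Result: ['H', 'R', 'K']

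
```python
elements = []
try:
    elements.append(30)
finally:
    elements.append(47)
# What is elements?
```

Step-by-step execution trace:
1. try: `elements.append(30)` → elements = [30].
2. The try body completes without raising.
3. finally always runs: `elements.append(47)` → elements = [30, 47].
Result: [30, 47]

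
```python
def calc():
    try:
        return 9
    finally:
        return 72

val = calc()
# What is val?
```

Step-by-step execution trace:
1. `calc()` enters try: `return 9` sets pending return value 9.
2. Before returning, `finally: return 72` runs and overrides the pending return.
3. calc() returns 72 → val = 72.
Result: 72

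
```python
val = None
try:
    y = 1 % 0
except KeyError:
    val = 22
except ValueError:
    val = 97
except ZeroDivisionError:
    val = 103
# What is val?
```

Step-by-step execution trace:
1. `y = 1 % 0` raises ZeroDivisionError.
2. `except KeyError` does not match ZeroDivisionError; skipped.
3. `except ValueError` does not match ZeroDivisionError; skipped.
4. `except ZeroDivisionError` matches → val = 103.
Result: 103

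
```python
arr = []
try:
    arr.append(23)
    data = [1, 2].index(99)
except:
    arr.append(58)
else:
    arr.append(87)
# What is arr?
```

Step-by-step execution trace:
1. try: `arr.append(23)` → arr = [23].
2. `data = [1, 2].index(99)` raises ValueError.
3. bare `except` matches → `arr.append(58)` → arr = [23, 58].
4. `else` is skipped (an exception was raised).
Result: [23, 58]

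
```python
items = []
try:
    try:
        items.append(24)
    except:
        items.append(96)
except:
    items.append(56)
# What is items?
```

Step-by-step execution trace:
1. Inner try: `items.append(24)` → items = [24]. No exception raised.
2. Inner `except` is skipped.
3. Inner try completes normally; outer `except` is skipped.
Result: [24]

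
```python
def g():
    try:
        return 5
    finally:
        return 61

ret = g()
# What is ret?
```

Step-by-step execution trace:
1. `g()` enters try: `return 5` sets pending return value 5.
2. Before returning, `finally: return 61` runs and overrides the pending return.
3. g() returns 61 → ret = 61.
Result: 61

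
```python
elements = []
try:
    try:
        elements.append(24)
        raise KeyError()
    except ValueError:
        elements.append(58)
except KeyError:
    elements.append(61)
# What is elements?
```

Step-by-step execution trace:
1. Inner try: `elements.append(24)` → elements = [24].
2. `raise KeyError()` raises KeyError.
3. Inner `except ValueError` does not match KeyError; exception propagates to outer try.
4. Outer `except KeyError` matches → `elements.append(61)` → elements = [24, 61].
Result: [24, 61]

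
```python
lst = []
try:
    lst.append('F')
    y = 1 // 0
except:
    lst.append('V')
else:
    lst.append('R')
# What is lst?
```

Step-by-step execution trace:
1. try: `lst.append('F')` → lst = ['F'].
2. `y = 1 // 0` raises ZeroDivisionError.
3. bare `except` matches → `lst.append('V')` → lst = ['F', 'V'].
4. `else` is skipped (an exception was raised).
Result: ['F', 'V']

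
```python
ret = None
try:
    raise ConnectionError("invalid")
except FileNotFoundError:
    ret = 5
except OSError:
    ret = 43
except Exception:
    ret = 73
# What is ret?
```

Step-by-step execution trace:
1. `raise ConnectionError(...)` raises ConnectionError.
2. `except FileNotFoundError` does not match (ConnectionError is not a subclass of FileNotFoundError); skipped.
3. `except OSError` matches (ConnectionError is a subclass of OSError) → ret = 43.
4. `except Exception` is not reached.
Result: 43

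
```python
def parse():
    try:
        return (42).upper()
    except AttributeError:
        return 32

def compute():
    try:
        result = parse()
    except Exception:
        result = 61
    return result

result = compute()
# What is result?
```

Step-by-step execution trace:
1. `compute()` calls `parse()`.
2. In parse: `(42).upper()` raises AttributeError; `except AttributeError` catches it → returns 32.
3. In compute: `result = parse()` → result = 32. No exception reaches compute.
4. `except Exception` is skipped; compute returns 32.
5. result = 32.
Result: 32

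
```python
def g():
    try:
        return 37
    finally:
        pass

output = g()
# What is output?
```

Step-by-step execution trace:
1. `g()` enters try: `return 37` sets pending return value 37.
2. Before returning, `finally: pass` runs (no effect).
3. g() returns 37 → output = 37.
Result: 37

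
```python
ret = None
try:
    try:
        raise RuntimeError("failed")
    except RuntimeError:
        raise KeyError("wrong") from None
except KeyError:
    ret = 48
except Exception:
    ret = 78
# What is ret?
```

Step-by-step execution trace:
1. Inner try raises RuntimeError; inner `except RuntimeError` catches it.
2. `raise KeyError(...) from None` raises KeyError (from None suppresses __context__, but the active exception is still KeyError).
3. Outer `except KeyError` matches → ret = 48.
4. `except Exception` is not reached.
Result: 48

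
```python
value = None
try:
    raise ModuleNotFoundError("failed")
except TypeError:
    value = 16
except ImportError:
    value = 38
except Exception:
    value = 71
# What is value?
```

Step-by-step execution trace:
1. `raise ModuleNotFoundError(...)` raises ModuleNotFoundError.
2. `except TypeError` does not match (ModuleNotFoundError is not a subclass of TypeError); skipped.
3. `except ImportError` matches (ModuleNotFoundError is a subclass of ImportError) → value = 38.
4. `except Exception` is not reached.
Result: 38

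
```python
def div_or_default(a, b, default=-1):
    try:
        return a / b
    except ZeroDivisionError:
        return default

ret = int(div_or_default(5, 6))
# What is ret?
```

Step-by-step execution trace:
1. `div_or_default(5, 6)` enters try: `return 5 / 6` → returns 0.8333333333333334. No exception raised.
2. `except ZeroDivisionError` is skipped.
3. `int(0.8333333333333334)` → 0 → ret = 0.
Result: 0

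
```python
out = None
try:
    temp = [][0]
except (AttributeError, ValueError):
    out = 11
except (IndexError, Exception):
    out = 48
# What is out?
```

Step-by-step execution trace:
1. `temp = [][0]` raises IndexError.
2. `except (AttributeError, ValueError)` does not match IndexError; skipped.
3. `except (IndexError, Exception)` matches (IndexError is in the tuple) → out = 48.
Result: 48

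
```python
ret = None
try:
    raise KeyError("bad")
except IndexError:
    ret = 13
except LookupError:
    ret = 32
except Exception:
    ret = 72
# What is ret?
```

Step-by-step execution trace:
1. `raise KeyError(...)` raises KeyError.
2. `except IndexError` does not match (KeyError is not a subclass of IndexError); skipped.
3. `except LookupError` matches (KeyError is a subclass of LookupError) → ret = 32.
4. `except Exception` is not reached.
Result: 32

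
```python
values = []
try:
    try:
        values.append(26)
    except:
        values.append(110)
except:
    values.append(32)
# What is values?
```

Step-by-step execution trace:
1. Inner try: `values.append(26)` → values = [26]. No exception raised.
2. Inner `except` is skipped.
3. Inner try completes normally; outer `except` is skipped.
Result: [26]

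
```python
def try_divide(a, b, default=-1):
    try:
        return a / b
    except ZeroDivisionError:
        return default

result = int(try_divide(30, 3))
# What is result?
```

Step-by-step execution trace:
1. `try_divide(30, 3)` enters try: `return 30 / 3` → returns 10.0. No exception raised.
2. `except ZeroDivisionError` is skipped.
3. `int(10.0)` → 10 → result = 10.
Result: 10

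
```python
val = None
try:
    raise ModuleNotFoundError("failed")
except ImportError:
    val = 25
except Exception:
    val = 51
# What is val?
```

Step-by-step execution trace:
1. `raise ModuleNotFoundError(...)` raises ModuleNotFoundError.
2. `except ImportError` matches (ModuleNotFoundError is a subclass of ImportError) → val = 25.
3. `except Exception` is not reached.
Result: 25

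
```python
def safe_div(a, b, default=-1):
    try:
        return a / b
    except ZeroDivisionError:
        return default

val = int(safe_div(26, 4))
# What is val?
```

Step-by-step execution trace:
1. `safe_div(26, 4)` enters try: `return 26 / 4` → returns 6.5. No exception raised.
2. `except ZeroDivisionError` is skipped.
3. `int(6.5)` → 6 → val = 6.
Result: 6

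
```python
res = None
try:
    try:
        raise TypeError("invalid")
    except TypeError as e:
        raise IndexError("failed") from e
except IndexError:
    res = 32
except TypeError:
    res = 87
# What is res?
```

Step-by-step execution trace:
1. Inner try raises TypeError; inner `except TypeError as e` catches it.
2. `raise IndexError(...) from e` raises IndexError (TypeError is attached as __cause__, but only IndexError is active).
3. Outer `except IndexError` matches → res = 32.
4. `except TypeError` is not reached.
Result: 32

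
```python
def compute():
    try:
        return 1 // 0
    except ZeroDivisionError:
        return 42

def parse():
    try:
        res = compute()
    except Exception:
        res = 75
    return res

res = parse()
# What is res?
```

Step-by-step execution trace:
1. `parse()` calls `compute()`.
2. In compute: `1 // 0` raises ZeroDivisionError; `except ZeroDivisionError` catches it → returns 42.
3. In parse: `res = compute()` → res = 42. No exception reaches parse.
4. `except Exception` is skipped; parse returns 42.
5. res = 42.
Result: 42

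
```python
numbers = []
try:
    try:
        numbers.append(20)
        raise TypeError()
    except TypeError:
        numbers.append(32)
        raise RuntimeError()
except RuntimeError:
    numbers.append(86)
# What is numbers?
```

Step-by-step execution trace:
1. Inner try: `numbers.append(20)` → numbers = [20].
2. `raise TypeError()` raises TypeError.
3. Inner `except TypeError` matches → `numbers.append(32)` → numbers = [20, 32].
4. `raise RuntimeError()` raises RuntimeError; propagates to outer try.
5. Outer `except RuntimeError` matches → `numbers.append(86)` → numbers = [20, 32, 86].
Result: [20, 32, 86]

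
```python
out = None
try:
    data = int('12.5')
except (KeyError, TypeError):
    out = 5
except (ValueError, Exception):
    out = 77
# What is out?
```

Step-by-step execution trace:
1. `data = int('12.5')` raises ValueError.
2. `except (KeyError, TypeError)` does not match ValueError; skipped.
3. `except (ValueError, Exception)` matches (ValueError is in the tuple) → out = 77.
Result: 77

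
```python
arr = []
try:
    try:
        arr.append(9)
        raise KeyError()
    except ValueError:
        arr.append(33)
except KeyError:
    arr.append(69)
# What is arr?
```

Step-by-step execution trace:
1. Inner try: `arr.append(9)` → arr = [9].
2. `raise KeyError()` raises KeyError.
3. Inner `except ValueError` does not match KeyError; exception propagates to outer try.
4. Outer `except KeyError` matches → `arr.append(69)` → arr = [9, 69].
Result: [9, 69]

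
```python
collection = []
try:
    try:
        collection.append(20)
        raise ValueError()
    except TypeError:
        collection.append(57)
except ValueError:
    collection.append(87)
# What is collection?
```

Step-by-step execution trace:
1. Inner try: `collection.append(20)` → collection = [20].
2. `raise ValueError()` raises ValueError.
3. Inner `except TypeError` does not match ValueError; exception propagates to outer try.
4. Outer `except ValueError` matches → `collection.append(87)` → collection = [20, 87].
Result: [20, 87]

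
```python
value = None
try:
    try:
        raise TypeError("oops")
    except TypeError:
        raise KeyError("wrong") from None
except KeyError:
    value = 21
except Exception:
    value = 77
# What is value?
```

Step-by-step execution trace:
1. Inner try raises TypeError; inner `except TypeError` catches it.
2. `raise KeyError(...) from None` raises KeyError (from None suppresses __context__, but the active exception is still KeyError).
3. Outer `except KeyError` matches → value = 21.
4. `except Exception` is not reached.
Result: 21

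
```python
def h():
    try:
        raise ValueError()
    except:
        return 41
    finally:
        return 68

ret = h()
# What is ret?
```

Step-by-step execution trace:
1. `h()` enters try: `raise ValueError()` raises ValueError.
2. bare `except` matches → `return 41` sets pending return value 41.
3. Before returning, `finally: return 68` runs and overrides the pending return.
4. h() returns 68 → ret = 68.
Result: 68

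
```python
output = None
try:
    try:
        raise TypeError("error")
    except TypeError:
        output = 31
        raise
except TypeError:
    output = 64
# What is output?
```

Step-by-step execution trace:
1. Inner try: `raise TypeError("error")` raises TypeError.
2. Inner `except TypeError` matches → output = 31.
3. bare `raise` re-raises the same TypeError.
4. Outer `except TypeError` matches → output = 64.
Result: 64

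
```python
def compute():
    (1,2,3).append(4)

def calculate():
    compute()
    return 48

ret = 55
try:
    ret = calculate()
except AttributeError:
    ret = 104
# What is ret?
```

Step-by-step execution trace:
1. ret starts at 55.
2. try: `calculate()` calls `compute()`.
3. `compute()` evaluates `(1,2,3).append(4)`, which raises AttributeError; it propagates through calculate (uncaught).
4. `return 48` in calculate is not reached; the assignment to ret does not complete.
5. `except AttributeError` matches → ret = 104.
Result: 104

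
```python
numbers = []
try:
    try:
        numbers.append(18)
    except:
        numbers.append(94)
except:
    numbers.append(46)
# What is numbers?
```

Step-by-step execution trace:
1. Inner try: `numbers.append(18)` → numbers = [18]. No exception raised.
2. Inner `except` is skipped.
3. Inner try completes normally; outer `except` is skipped.
Result: [18]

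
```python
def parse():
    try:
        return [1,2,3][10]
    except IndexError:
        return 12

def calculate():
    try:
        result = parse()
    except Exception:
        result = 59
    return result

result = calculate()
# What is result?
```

Step-by-step execution trace:
1. `calculate()` calls `parse()`.
2. In parse: `[1,2,3][10]` raises IndexError; `except IndexError` catches it → returns 12.
3. In calculate: `result = parse()` → result = 12. No exception reaches calculate.
4. `except Exception` is skipped; calculate returns 12.
5. result = 12.
Result: 12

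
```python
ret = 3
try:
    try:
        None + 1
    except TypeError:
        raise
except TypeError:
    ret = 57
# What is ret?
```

Step-by-step execution trace:
1. Inner try: `None + 1` raises TypeError.
2. Inner `except TypeError` matches; bare `raise` re-raises the same TypeError.
3. Outer `except TypeError` matches → ret = 57.
Result: 57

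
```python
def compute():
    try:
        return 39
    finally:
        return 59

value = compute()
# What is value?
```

Step-by-step execution trace:
1. `compute()` enters try: `return 39` sets pending return value 39.
2. Before returning, `finally: return 59` runs and overrides the pending return.
3. compute() returns 59 → value = 59.
Result: 59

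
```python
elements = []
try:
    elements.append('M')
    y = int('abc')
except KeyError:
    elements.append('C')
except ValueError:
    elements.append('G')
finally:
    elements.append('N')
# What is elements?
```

Step-by-step execution trace:
1. try: `elements.append('M')` → elements = ['M'].
2. `y = int('abc')` raises ValueError.
3. `except KeyError` does not match ValueError; skipped.
4. `except ValueError` matches → `elements.append('G')` → elements = ['M', 'G'].
5. finally always runs: `elements.append('N')` → elements = ['M', 'G', 'N'].
Result: ['M', 'G', 'N']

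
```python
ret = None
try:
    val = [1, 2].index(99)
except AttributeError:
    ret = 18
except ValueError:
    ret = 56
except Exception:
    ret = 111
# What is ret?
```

Step-by-step execution trace:
1. `val = [1, 2].index(99)` raises ValueError.
2. `except AttributeError` does not match ValueError; skipped.
3. `except ValueError` matches → ret = 56.
4. Remaining except clauses are skipped.
Result: 56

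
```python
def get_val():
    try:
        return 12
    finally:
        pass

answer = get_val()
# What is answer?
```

Step-by-step execution trace:
1. `get_val()` enters try: `return 12` sets pending return value 12.
2. Before returning, `finally: pass` runs (no effect).
3. get_val() returns 12 → answer = 12.
Result: 12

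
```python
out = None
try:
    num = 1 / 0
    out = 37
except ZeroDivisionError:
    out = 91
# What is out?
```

Step-by-step execution trace:
1. `num = 1 / 0` raises ZeroDivisionError.
2. `out = 37` is not reached.
3. `except ZeroDivisionError` matches → out = 91.
Result: 91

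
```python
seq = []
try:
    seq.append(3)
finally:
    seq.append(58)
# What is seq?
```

Step-by-step execution trace:
1. try: `seq.append(3)` → seq = [3].
2. The try body completes without raising.
3. finally always runs: `seq.append(58)` → seq = [3, 58].
Result: [3, 58]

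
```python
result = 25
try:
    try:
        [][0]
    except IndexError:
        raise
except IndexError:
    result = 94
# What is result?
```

Step-by-step execution trace:
1. Inner try: `[][0]` raises IndexError.
2. Inner `except IndexError` matches; bare `raise` re-raises the same IndexError.
3. Outer `except IndexError` matches → result = 94.
Result: 94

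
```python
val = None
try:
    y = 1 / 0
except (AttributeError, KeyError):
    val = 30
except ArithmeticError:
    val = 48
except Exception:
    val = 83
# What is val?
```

Step-by-step execution trace:
1. `y = 1 / 0` raises ZeroDivisionError.
2. `except (AttributeError, KeyError)` does not match ZeroDivisionError; skipped.
3. `except ArithmeticError` matches (ZeroDivisionError is a subclass of ArithmeticError) → val = 48.
4. `except Exception` is not reached.
Result: 48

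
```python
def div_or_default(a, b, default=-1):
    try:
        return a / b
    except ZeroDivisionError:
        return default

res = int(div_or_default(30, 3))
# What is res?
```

Step-by-step execution trace:
1. `div_or_default(30, 3)` enters try: `return 30 / 3` → returns 10.0. No exception raised.
2. `except ZeroDivisionError` is skipped.
3. `int(10.0)` → 10 → res = 10.
Result: 10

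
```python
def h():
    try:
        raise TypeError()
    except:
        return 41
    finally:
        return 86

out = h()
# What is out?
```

Step-by-step execution trace:
1. `h()` enters try: `raise TypeError()` raises TypeError.
2. bare `except` matches → `return 41` sets pending return value 41.
3. Before returning, `finally: return 86` runs and overrides the pending return.
4. h() returns 86 → out = 86.
Result: 86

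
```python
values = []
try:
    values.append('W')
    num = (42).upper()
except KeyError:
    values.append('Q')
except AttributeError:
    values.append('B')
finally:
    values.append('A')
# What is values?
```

Step-by-step execution trace:
1. try: `values.append('W')` → values = ['W'].
2. `num = (42).upper()` raises AttributeError.
3. `except KeyError` does not match AttributeError; skipped.
4. `except AttributeError` matches → `values.append('B')` → values = ['W', 'B'].
5. finally always runs: `values.append('A')` → values = ['W', 'B', 'A'].
Result: ['W', 'B', 'A']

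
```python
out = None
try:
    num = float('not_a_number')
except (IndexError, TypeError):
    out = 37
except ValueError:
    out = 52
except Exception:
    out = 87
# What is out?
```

Step-by-step execution trace:
1. `num = float('not_a_number')` raises ValueError.
2. `except (IndexError, TypeError)` does not match ValueError; skipped.
3. `except ValueError` matches (exact type match) → out = 52.
4. `except Exception` is not reached.
Result: 52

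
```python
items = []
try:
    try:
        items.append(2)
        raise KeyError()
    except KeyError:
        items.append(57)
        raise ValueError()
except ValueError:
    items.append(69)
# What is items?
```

Step-by-step execution trace:
1. Inner try: `items.append(2)` → items = [2].
2. `raise KeyError()` raises KeyError.
3. Inner `except KeyError` matches → `items.append(57)` → items = [2, 57].
4. `raise ValueError()` raises ValueError; propagates to outer try.
5. Outer `except ValueError` matches → `items.append(69)` → items = [2, 57, 69].
Result: [2, 57, 69]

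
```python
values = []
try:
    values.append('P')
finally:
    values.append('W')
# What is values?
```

Step-by-step execution trace:
1. try: `values.append('P')` → values = ['P'].
2. The try body completes without raising.
3. finally always runs: `values.append('W')` → values = ['P', 'W'].
Result: ['P', 'W']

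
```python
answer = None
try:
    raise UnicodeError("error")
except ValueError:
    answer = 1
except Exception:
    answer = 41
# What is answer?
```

Step-by-step execution trace:
1. `raise UnicodeError(...)` raises UnicodeError.
2. `except ValueError` matches (UnicodeError is a subclass of ValueError) → answer = 1.
3. `except Exception` is not reached.
Result: 1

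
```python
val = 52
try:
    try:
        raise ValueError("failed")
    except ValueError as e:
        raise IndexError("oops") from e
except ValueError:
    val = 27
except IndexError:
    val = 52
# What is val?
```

Step-by-step execution trace:
1. Inner try raises ValueError; inner `except ValueError as e` catches it.
2. `raise IndexError(...) from e` raises IndexError (ValueError is attached as __cause__, but only IndexError is active).
3. Outer `except ValueError` does not match IndexError; skipped.
4. Outer `except IndexError` matches → val = 52.
Result: 52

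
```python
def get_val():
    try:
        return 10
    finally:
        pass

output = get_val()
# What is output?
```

Step-by-step execution trace:
1. `get_val()` enters try: `return 10` sets pending return value 10.
2. Before returning, `finally: pass` runs (no effect).
3. get_val() returns 10 → output = 10.
Result: 10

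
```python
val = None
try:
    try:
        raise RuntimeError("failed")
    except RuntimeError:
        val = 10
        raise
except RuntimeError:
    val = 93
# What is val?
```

Step-by-step execution trace:
1. Inner try: `raise RuntimeError("failed")` raises RuntimeError.
2. Inner `except RuntimeError` matches → val = 10.
3. bare `raise` re-raises the same RuntimeError.
4. Outer `except RuntimeError` matches → val = 93.
Result: 93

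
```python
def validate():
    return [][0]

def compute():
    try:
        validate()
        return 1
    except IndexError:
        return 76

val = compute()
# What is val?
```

Step-by-step execution trace:
1. `compute()` calls `validate()`.
2. `validate()` evaluates `[][0]`, which raises IndexError; it propagates to the caller.
3. `return 1` is not reached.
4. `except IndexError` in compute matches → returns 76.
5. val = 76.
Result: 76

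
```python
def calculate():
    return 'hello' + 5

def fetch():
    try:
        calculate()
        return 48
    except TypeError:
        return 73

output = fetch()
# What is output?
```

Step-by-step execution trace:
1. `fetch()` calls `calculate()`.
2. `calculate()` evaluates `'hello' + 5`, which raises TypeError; it propagates to the caller.
3. `return 48` is not reached.
4. `except TypeError` in fetch matches → returns 73.
5. output = 73.
Result: 73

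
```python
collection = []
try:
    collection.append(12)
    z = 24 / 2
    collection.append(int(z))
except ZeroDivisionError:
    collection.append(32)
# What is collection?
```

Step-by-step execution trace:
1. try: `collection.append(12)` → collection = [12].
2. `z = 24 / 2` → z = 12.0. No exception raised.
3. `collection.append(int(z))` → collection = [12, 12].
4. `except ZeroDivisionError` is skipped (no exception was raised).
Result: [12, 12]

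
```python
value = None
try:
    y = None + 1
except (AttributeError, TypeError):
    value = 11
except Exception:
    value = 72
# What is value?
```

Step-by-step execution trace:
1. `y = None + 1` raises TypeError.
2. `except (AttributeError, TypeError)` matches (TypeError is in the tuple) → value = 11.
3. `except Exception` is not reached.
Result: 11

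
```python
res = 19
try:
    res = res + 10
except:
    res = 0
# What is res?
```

Step-by-step execution trace:
1. res starts at 19.
2. try: `res = res + 10` → res = 29. No exception raised.
3. `except` is skipped.
Result: 29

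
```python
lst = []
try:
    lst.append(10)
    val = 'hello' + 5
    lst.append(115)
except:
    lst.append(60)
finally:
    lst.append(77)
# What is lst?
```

Step-by-step execution trace:
1. try: `lst.append(10)` → lst = [10].
2. `val = 'hello' + 5` raises TypeError; `lst.append(115)` is not reached.
3. bare `except` matches → `lst.append(60)` → lst = [10, 60].
4. finally always runs: `lst.append(77)` → lst = [10, 60, 77].
Result: [10, 60, 77]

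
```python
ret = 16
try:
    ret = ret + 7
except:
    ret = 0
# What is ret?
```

Step-by-step execution trace:
1. ret starts at 16.
2. try: `ret = ret + 7` → ret = 23. No exception raised.
3. `except` is skipped.
Result: 23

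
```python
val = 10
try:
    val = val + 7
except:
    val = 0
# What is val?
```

Step-by-step execution trace:
1. val starts at 10.
2. try: `val = val + 7` → val = 17. No exception raised.
3. `except` is skipped.
Result: 17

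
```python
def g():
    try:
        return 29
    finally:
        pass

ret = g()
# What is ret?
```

Step-by-step execution trace:
1. `g()` enters try: `return 29` sets pending return value 29.
2. Before returning, `finally: pass` runs (no effect).
3. g() returns 29 → ret = 29.
Result: 29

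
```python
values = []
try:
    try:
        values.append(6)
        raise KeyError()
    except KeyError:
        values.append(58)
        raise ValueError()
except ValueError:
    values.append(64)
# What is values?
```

Step-by-step execution trace:
1. Inner try: `values.append(6)` → values = [6].
2. `raise KeyError()` raises KeyError.
3. Inner `except KeyError` matches → `values.append(58)` → values = [6, 58].
4. `raise ValueError()` raises ValueError; propagates to outer try.
5. Outer `except ValueError` matches → `values.append(64)` → values = [6, 58, 64].
Result: [6, 58, 64]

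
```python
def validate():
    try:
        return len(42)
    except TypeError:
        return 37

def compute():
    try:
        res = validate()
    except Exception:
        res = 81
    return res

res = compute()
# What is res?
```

Step-by-step execution trace:
1. `compute()` calls `validate()`.
2. In validate: `len(42)` raises TypeError; `except TypeError` catches it → returns 37.
3. In compute: `res = validate()` → res = 37. No exception reaches compute.
4. `except Exception` is skipped; compute returns 37.
5. res = 37.
Result: 37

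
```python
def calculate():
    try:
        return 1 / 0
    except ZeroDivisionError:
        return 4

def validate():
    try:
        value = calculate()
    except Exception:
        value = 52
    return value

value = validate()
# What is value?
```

Step-by-step execution trace:
1. `validate()` calls `calculate()`.
2. In calculate: `1 / 0` raises ZeroDivisionError; `except ZeroDivisionError` catches it → returns 4.
3. In validate: `value = calculate()` → value = 4. No exception reaches validate.
4. `except Exception` is skipped; validate returns 4.
5. value = 4.
Result: 4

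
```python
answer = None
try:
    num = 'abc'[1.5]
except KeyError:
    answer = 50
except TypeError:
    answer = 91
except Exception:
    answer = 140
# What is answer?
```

Step-by-step execution trace:
1. `num = 'abc'[1.5]` raises TypeError.
2. `except KeyError` does not match TypeError; skipped.
3. `except TypeError` matches → answer = 91.
4. Remaining except clauses are skipped.
Result: 91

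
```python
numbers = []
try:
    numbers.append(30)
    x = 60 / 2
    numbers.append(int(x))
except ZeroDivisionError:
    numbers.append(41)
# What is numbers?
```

Step-by-step execution trace:
1. try: `numbers.append(30)` → numbers = [30].
2. `x = 60 / 2` → x = 30.0. No exception raised.
3. `numbers.append(int(x))` → numbers = [30, 30].
4. `except ZeroDivisionError` is skipped (no exception was raised).
Result: [30, 30]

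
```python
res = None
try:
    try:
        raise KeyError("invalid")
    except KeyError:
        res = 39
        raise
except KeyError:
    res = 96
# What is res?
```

Step-by-step execution trace:
1. Inner try: `raise KeyError("invalid")` raises KeyError.
2. Inner `except KeyError` matches → res = 39.
3. bare `raise` re-raises the same KeyError.
4. Outer `except KeyError` matches → res = 96.
Result: 96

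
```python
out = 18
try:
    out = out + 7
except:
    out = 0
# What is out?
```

Step-by-step execution trace:
1. out starts at 18.
2. try: `out = out + 7` → out = 25. No exception raised.
3. `except` is skipped.
Result: 25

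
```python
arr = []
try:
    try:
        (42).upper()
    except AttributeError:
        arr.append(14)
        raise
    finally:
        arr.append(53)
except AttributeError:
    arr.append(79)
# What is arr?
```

Step-by-step execution trace:
1. Inner try: `(42).upper()` raises AttributeError.
2. Inner `except AttributeError` matches → `arr.append(14)` → arr = [14].
3. bare `raise` re-raises AttributeError.
4. Inner `finally` runs during unwinding: `arr.append(53)` → arr = [14, 53].
5. Outer `except AttributeError` matches → `arr.append(79)` → arr = [14, 53, 79].
Result: [14, 53, 79]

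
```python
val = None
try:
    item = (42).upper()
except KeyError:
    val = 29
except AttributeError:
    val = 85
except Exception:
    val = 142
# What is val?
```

Step-by-step execution trace:
1. `item = (42).upper()` raises AttributeError.
2. `except KeyError` does not match AttributeError; skipped.
3. `except AttributeError` matches → val = 85.
4. Remaining except clauses are skipped.
Result: 85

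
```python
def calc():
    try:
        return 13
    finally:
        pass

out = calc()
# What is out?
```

Step-by-step execution trace:
1. `calc()` enters try: `return 13` sets pending return value 13.
2. Before returning, `finally: pass` runs (no effect).
3. calc() returns 13 → out = 13.
Result: 13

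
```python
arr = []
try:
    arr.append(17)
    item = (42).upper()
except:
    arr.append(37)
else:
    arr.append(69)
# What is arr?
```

Step-by-step execution trace:
1. try: `arr.append(17)` → arr = [17].
2. `item = (42).upper()` raises AttributeError.
3. bare `except` matches → `arr.append(37)` → arr = [17, 37].
4. `else` is skipped (an exception was raised).
Result: [17, 37]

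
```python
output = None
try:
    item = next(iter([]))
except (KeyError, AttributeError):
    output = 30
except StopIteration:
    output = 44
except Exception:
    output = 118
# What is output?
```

Step-by-step execution trace:
1. `item = next(iter([]))` raises StopIteration.
2. `except (KeyError, AttributeError)` does not match StopIteration; skipped.
3. `except StopIteration` matches (exact type match) → output = 44.
4. `except Exception` is not reached.
Result: 44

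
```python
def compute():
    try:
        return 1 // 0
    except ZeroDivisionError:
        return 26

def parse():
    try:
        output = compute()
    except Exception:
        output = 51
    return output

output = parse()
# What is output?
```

Step-by-step execution trace:
1. `parse()` calls `compute()`.
2. In compute: `1 // 0` raises ZeroDivisionError; `except ZeroDivisionError` catches it → returns 26.
3. In parse: `output = compute()` → output = 26. No exception reaches parse.
4. `except Exception` is skipped; parse returns 26.
5. output = 26.
Result: 26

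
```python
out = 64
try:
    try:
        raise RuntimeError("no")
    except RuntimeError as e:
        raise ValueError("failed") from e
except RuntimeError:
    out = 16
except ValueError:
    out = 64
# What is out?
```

Step-by-step execution trace:
1. Inner try raises RuntimeError; inner `except RuntimeError as e` catches it.
2. `raise ValueError(...) from e` raises ValueError (RuntimeError is attached as __cause__, but only ValueError is active).
3. Outer `except RuntimeError` does not match ValueError; skipped.
4. Outer `except ValueError` matches → out = 64.
Result: 64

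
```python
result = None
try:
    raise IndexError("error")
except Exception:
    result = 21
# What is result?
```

Step-by-step execution trace:
1. `raise IndexError(...)` raises IndexError.
2. `except Exception` matches (IndexError is a subclass of Exception) → result = 21.
Result: 21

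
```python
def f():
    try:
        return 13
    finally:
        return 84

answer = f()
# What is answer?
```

Step-by-step execution trace:
1. `f()` enters try: `return 13` sets pending return value 13.
2. Before returning, `finally: return 84` runs and overrides the pending return.
3. f() returns 84 → answer = 84.
Result: 84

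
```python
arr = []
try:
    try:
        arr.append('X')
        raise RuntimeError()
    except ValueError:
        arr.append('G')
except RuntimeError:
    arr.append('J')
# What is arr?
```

Step-by-step execution trace:
1. Inner try: `arr.append('X')` → arr = ['X'].
2. `raise RuntimeError()` raises RuntimeError.
3. Inner `except ValueError` does not match RuntimeError; exception propagates to outer try.
4. Outer `except RuntimeError` matches → `arr.append('J')` → arr = ['X', 'J'].
Result: ['X', 'J']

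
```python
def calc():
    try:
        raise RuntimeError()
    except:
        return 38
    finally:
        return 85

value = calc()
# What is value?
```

Step-by-step execution trace:
1. `calc()` enters try: `raise RuntimeError()` raises RuntimeError.
2. bare `except` matches → `return 38` sets pending return value 38.
3. Before returning, `finally: return 85` runs and overrides the pending return.
4. calc() returns 85 → value = 85.
Result: 85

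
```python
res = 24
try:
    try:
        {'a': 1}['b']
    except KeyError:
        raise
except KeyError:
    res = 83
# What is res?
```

Step-by-step execution trace:
1. Inner try: `{'a': 1}['b']` raises KeyError.
2. Inner `except KeyError` matches; bare `raise` re-raises the same KeyError.
3. Outer `except KeyError` matches → res = 83.
Result: 83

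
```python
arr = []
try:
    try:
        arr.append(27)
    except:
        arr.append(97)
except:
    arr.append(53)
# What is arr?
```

Step-by-step execution trace:
1. Inner try: `arr.append(27)` → arr = [27]. No exception raised.
2. Inner `except` is skipped.
3. Inner try completes normally; outer `except` is skipped.
Result: [27]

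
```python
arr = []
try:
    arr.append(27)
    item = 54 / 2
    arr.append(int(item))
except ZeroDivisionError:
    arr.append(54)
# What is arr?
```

Step-by-step execution trace:
1. try: `arr.append(27)` → arr = [27].
2. `item = 54 / 2` → item = 27.0. No exception raised.
3. `arr.append(int(item))` → arr = [27, 27].
4. `except ZeroDivisionError` is skipped (no exception was raised).
Result: [27, 27]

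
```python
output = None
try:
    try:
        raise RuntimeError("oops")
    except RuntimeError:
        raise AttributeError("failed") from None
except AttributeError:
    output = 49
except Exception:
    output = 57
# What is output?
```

Step-by-step execution trace:
1. Inner try raises RuntimeError; inner `except RuntimeError` catches it.
2. `raise AttributeError(...) from None` raises AttributeError (from None suppresses __context__, but the active exception is still AttributeError).
3. Outer `except AttributeError` matches → output = 49.
4. `except Exception` is not reached.
Result: 49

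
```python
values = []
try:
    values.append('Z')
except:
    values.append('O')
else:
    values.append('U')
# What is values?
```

Step-by-step execution trace:
1. try: `values.append('Z')` → values = ['Z']. No exception raised.
2. `except` is skipped.
3. `else` runs (try completed without exception): `values.append('U')` → values = ['Z', 'U'].
Result: ['Z', 'U']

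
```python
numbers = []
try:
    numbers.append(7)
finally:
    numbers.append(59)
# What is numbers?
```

Step-by-step execution trace:
1. try: `numbers.append(7)` → numbers = [7].
2. The try body completes without raising.
3. finally always runs: `numbers.append(59)` → numbers = [7, 59].
Result: [7, 59]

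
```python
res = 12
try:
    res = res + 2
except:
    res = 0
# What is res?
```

Step-by-step execution trace:
1. res starts at 12.
2. try: `res = res + 2` → res = 14. No exception raised.
3. `except` is skipped.
Result: 14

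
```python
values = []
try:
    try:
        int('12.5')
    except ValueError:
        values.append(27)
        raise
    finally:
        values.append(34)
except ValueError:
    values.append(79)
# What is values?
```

Step-by-step execution trace:
1. Inner try: `int('12.5')` raises ValueError.
2. Inner `except ValueError` matches → `values.append(27)` → values = [27].
3. bare `raise` re-raises ValueError.
4. Inner `finally` runs during unwinding: `values.append(34)` → values = [27, 34].
5. Outer `except ValueError` matches → `values.append(79)` → values = [27, 34, 79].
Result: [27, 34, 79]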